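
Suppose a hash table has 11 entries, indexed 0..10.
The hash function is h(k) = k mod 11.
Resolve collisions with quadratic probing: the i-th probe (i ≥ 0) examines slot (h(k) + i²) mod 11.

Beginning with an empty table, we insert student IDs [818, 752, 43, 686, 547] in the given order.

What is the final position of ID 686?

818 hashes to 4; slot 4 is free => place at 4.
752 hashes to 4; 4 taken => place at 5.
43 hashes to 10; slot 10 is free => place at 10.
686 hashes to 4; 4,5 taken => place at 8.
547 hashes to 8; 8 taken => place at 9.
Table: [., ., ., ., 818, 752, ., ., 686, 547, 43]

8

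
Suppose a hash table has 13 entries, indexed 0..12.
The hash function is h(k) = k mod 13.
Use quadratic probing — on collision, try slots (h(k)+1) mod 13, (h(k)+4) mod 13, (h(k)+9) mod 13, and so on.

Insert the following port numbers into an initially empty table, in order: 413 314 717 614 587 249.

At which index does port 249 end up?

11

Insert 413: h=10, slot 10 empty -> index 10.
Insert 314: h=2, slot 2 empty -> index 2.
Insert 717: h=2, slot 2 occupied -> index 3.
Insert 614: h=3, slot 3 occupied -> index 4.
Insert 587: h=2, slots 2,3 occupied -> index 6.
Insert 249: h=2, slots 2,3,6 occupied -> index 11.
Table: [., ., 314, 717, 614, ., 587, ., ., ., 413, 249, .]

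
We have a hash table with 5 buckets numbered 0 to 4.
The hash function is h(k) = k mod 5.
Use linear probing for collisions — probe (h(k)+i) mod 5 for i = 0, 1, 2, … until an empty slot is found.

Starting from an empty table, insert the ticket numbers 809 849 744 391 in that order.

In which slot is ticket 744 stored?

1

809 hashes to 4; slot 4 is free => place at 4.
849 hashes to 4; 4 taken => place at 0.
744 hashes to 4; 4,0 taken => place at 1.
391 hashes to 1; 1 taken => place at 2.
Table: [849, 744, 391, —, 809]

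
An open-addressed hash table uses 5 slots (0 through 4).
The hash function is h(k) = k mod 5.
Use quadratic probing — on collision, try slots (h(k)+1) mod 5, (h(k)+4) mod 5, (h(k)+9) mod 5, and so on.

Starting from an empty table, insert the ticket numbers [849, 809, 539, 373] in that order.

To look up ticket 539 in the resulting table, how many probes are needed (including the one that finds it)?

3

849 hashes to 4; slot 4 is free => place at 4.
809 hashes to 4; 4 taken => place at 0.
539 hashes to 4; 4,0 taken => place at 3.
373 hashes to 3; 3,4 taken => place at 2.
Table: [809, -, 373, 539, 849]
Lookup 539: h=4, probe 4,0,3 → found at 3.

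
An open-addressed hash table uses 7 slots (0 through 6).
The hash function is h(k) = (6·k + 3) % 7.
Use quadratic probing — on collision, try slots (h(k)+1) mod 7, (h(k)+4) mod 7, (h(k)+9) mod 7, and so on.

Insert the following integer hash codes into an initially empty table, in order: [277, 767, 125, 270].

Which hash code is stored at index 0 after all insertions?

767

277: h=6 => slot 6
767: h=6, probe 6,0 => slot 0
125: h=4 => slot 4
270: h=6, probe 6,0,3 => slot 3
Table: [767, ∅, ∅, 270, 125, ∅, 277]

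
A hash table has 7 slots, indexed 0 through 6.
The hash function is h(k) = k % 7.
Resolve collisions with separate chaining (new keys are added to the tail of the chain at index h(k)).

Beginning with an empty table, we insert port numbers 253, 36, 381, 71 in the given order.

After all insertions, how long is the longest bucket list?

253 -> bucket 1
36 -> bucket 1 (collision)
381 -> bucket 3
71 -> bucket 1 (collision)
Final buckets:
0: ∅
1: 253 -> 36 -> 71
2: ∅
3: 381
4: ∅
5: ∅
6: ∅

3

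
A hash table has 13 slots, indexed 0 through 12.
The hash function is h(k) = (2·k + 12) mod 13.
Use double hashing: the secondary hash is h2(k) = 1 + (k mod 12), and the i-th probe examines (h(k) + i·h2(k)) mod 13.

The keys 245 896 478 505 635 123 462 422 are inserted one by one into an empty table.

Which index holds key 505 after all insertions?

Insert 245: h=8, slot 8 empty → index 8.
Insert 896: h=10, slot 10 empty → index 10.
Insert 478: h=6, slot 6 empty → index 6.
Insert 505: h=8, h2=2, slots 8,10 occupied → index 12.
Insert 635: h=8, h2=12, slot 8 occupied → index 7.
Insert 123: h=11, slot 11 empty → index 11.
Insert 462: h=0, slot 0 empty → index 0.
Insert 422: h=11, h2=3, slot 11 occupied → index 1.
Table: [462, 422, _, _, _, _, 478, 635, 245, _, 896, 123, 505]

12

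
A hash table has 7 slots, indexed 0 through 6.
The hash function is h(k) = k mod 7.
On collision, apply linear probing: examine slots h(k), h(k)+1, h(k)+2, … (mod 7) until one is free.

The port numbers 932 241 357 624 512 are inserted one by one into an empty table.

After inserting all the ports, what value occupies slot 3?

241

932: h=1 → slot 1
241: h=3 → slot 3
357: h=0 → slot 0
624: h=1, probe 1,2 → slot 2
512: h=1, probe 1,2,3,4 → slot 4
Table: [357, 932, 624, 241, 512, ., .]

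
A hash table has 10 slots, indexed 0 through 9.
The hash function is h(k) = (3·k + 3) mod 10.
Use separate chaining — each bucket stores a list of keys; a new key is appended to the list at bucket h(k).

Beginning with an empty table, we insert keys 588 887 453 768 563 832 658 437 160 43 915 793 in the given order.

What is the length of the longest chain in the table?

4

Insert 588: h=7, bucket 7 empty -> new chain.
Insert 887: h=4, bucket 4 empty -> new chain.
Insert 453: h=2, bucket 2 empty -> new chain.
Insert 768: h=7, bucket 7 nonempty -> append to chain.
Insert 563: h=2, bucket 2 nonempty -> append to chain.
Insert 832: h=9, bucket 9 empty -> new chain.
Insert 658: h=7, bucket 7 nonempty -> append to chain.
Insert 437: h=4, bucket 4 nonempty -> append to chain.
Insert 160: h=3, bucket 3 empty -> new chain.
Insert 43: h=2, bucket 2 nonempty -> append to chain.
Insert 915: h=8, bucket 8 empty -> new chain.
Insert 793: h=2, bucket 2 nonempty -> append to chain.
Final buckets:
0: -
1: -
2: 453 -> 563 -> 43 -> 793
3: 160
4: 887 -> 437
5: -
6: -
7: 588 -> 768 -> 658
8: 915
9: 832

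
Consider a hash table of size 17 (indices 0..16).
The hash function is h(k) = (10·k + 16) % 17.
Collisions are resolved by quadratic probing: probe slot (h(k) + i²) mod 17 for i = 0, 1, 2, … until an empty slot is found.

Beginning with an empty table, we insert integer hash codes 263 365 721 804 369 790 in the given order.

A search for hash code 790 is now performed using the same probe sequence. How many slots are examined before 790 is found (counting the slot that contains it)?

4

263 hashes to 11; slot 11 is free => place at 11.
365 hashes to 11; 11 taken => place at 12.
721 hashes to 1; slot 1 is free => place at 1.
804 hashes to 15; slot 15 is free => place at 15.
369 hashes to 0; slot 0 is free => place at 0.
790 hashes to 11; 11,12,15 taken => place at 3.
Table: [369, 721, -, 790, -, -, -, -, -, -, -, 263, 365, -, -, 804, -]
Lookup 790: h=11, probe 11,12,15,3 → found at 3.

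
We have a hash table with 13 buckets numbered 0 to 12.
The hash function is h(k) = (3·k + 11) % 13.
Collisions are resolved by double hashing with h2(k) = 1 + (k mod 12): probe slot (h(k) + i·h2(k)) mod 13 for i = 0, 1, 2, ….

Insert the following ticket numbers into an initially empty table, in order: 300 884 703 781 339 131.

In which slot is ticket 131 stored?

300: h=1 => slot 1
884: h=11 => slot 11
703: h=1, h2=8, probe 1,9 => slot 9
781: h=1, h2=2, probe 1,3 => slot 3
339: h=1, h2=4, probe 1,5 => slot 5
131: h=1, h2=12, probe 1,0 => slot 0
Table: [131, 300, -, 781, -, 339, -, -, -, 703, -, 884, -]

0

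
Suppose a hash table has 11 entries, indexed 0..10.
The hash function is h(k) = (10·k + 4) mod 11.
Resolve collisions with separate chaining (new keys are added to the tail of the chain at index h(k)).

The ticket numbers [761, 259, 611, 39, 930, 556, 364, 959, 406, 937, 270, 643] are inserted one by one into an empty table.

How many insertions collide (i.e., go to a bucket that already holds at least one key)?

7

761 → bucket 2
259 → bucket 9
611 → bucket 9 (collision)
39 → bucket 9 (collision)
930 → bucket 9 (collision)
556 → bucket 9 (collision)
364 → bucket 3
959 → bucket 2 (collision)
406 → bucket 5
937 → bucket 2 (collision)
270 → bucket 9 (collision)
643 → bucket 10
Final buckets:
0: .
1: .
2: 761 -> 959 -> 937
3: 364
4: .
5: 406
6: .
7: .
8: .
9: 259 -> 611 -> 39 -> 930 -> 556 -> 270
10: 643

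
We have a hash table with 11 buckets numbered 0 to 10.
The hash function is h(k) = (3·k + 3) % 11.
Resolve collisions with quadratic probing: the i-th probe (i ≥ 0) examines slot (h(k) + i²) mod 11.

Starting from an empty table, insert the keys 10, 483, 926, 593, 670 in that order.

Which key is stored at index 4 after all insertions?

593

10 hashes to 0; slot 0 is free -> place at 0.
483 hashes to 0; 0 taken -> place at 1.
926 hashes to 9; slot 9 is free -> place at 9.
593 hashes to 0; 0,1 taken -> place at 4.
670 hashes to 0; 0,1,4,9 taken -> place at 5.
Table: [10, 483, _, _, 593, 670, _, _, _, 926, _]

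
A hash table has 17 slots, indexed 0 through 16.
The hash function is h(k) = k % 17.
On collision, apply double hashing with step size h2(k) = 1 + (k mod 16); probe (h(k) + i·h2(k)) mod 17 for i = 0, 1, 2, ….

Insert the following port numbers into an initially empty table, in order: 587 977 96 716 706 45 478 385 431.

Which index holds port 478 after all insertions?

0

587: h=9 => slot 9
977: h=8 => slot 8
96: h=11 => slot 11
716: h=2 => slot 2
706: h=9, h2=3, probe 9,12 => slot 12
45: h=11, h2=14, probe 11,8,5 => slot 5
478: h=2, h2=15, probe 2,0 => slot 0
385: h=11, h2=2, probe 11,13 => slot 13
431: h=6 => slot 6
Table: [478, —, 716, —, —, 45, 431, —, 977, 587, —, 96, 706, 385, —, —, —]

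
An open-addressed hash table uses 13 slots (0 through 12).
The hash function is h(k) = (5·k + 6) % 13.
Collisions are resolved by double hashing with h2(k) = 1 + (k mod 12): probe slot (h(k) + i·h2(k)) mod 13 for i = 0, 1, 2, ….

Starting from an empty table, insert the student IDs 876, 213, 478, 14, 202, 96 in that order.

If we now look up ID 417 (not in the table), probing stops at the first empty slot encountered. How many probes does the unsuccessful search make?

Insert 876: h=5, slot 5 empty => index 5.
Insert 213: h=5, h2=10, slot 5 occupied => index 2.
Insert 478: h=4, slot 4 empty => index 4.
Insert 14: h=11, slot 11 empty => index 11.
Insert 202: h=2, h2=11, slot 2 occupied => index 0.
Insert 96: h=5, h2=1, slot 5 occupied => index 6.
Table: [202, ∅, 213, ∅, 478, 876, 96, ∅, ∅, ∅, ∅, 14, ∅]
Lookup 417: h=11, h2=10, probe 11,8 → slot 8 empty, not found.

2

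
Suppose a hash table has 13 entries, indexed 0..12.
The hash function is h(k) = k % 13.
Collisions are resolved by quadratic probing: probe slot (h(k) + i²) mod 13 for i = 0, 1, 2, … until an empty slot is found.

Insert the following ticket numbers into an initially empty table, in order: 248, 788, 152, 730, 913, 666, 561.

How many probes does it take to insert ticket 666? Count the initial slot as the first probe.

Insert 248: h=1, slot 1 empty -> index 1.
Insert 788: h=8, slot 8 empty -> index 8.
Insert 152: h=9, slot 9 empty -> index 9.
Insert 730: h=2, slot 2 empty -> index 2.
Insert 913: h=3, slot 3 empty -> index 3.
Insert 666: h=3, slot 3 occupied -> index 4.
Insert 561: h=2, slots 2,3 occupied -> index 6.
Table: [∅, 248, 730, 913, 666, ∅, 561, ∅, 788, 152, ∅, ∅, ∅]

2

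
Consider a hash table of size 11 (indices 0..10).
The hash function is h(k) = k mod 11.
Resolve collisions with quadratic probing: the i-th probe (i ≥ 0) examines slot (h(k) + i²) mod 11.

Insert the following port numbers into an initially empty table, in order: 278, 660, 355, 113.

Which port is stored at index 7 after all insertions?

278: h=3 => slot 3
660: h=0 => slot 0
355: h=3, probe 3,4 => slot 4
113: h=3, probe 3,4,7 => slot 7
Table: [660, ., ., 278, 355, ., ., 113, ., ., .]

113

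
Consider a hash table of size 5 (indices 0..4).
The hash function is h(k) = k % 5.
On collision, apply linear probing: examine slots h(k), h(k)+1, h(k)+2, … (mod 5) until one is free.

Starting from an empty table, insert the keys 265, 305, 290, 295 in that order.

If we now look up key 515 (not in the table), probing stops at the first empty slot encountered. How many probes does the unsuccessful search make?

265 hashes to 0; slot 0 is free → place at 0.
305 hashes to 0; 0 taken → place at 1.
290 hashes to 0; 0,1 taken → place at 2.
295 hashes to 0; 0,1,2 taken → place at 3.
Table: [265, 305, 290, 295, —]
Lookup 515: h=0, probe 0,1,2,3,4 → slot 4 empty, not found.

5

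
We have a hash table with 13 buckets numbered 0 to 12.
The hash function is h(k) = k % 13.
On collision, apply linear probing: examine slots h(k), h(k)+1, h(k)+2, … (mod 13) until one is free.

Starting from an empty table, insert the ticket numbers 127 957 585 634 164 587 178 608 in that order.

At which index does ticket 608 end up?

1

Insert 127: h=10, slot 10 empty → index 10.
Insert 957: h=8, slot 8 empty → index 8.
Insert 585: h=0, slot 0 empty → index 0.
Insert 634: h=10, slot 10 occupied → index 11.
Insert 164: h=8, slot 8 occupied → index 9.
Insert 587: h=2, slot 2 empty → index 2.
Insert 178: h=9, slots 9,10,11 occupied → index 12.
Insert 608: h=10, slots 10,11,12,0 occupied → index 1.
Table: [585, 608, 587, -, -, -, -, -, 957, 164, 127, 634, 178]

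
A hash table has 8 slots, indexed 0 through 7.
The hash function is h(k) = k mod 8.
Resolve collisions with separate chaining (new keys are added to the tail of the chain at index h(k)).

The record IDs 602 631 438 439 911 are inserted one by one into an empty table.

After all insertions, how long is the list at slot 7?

602 → bucket 2
631 → bucket 7
438 → bucket 6
439 → bucket 7 (collision)
911 → bucket 7 (collision)
Final buckets:
0: -
1: -
2: 602
3: -
4: -
5: -
6: 438
7: 631 -> 439 -> 911

3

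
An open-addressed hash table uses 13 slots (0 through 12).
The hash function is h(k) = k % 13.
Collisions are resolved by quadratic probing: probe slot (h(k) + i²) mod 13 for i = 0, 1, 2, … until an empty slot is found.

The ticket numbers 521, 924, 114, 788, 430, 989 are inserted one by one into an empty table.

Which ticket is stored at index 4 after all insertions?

521: h=1 => slot 1
924: h=1, probe 1,2 => slot 2
114: h=10 => slot 10
788: h=8 => slot 8
430: h=1, probe 1,2,5 => slot 5
989: h=1, probe 1,2,5,10,4 => slot 4
Table: [∅, 521, 924, ∅, 989, 430, ∅, ∅, 788, ∅, 114, ∅, ∅]

989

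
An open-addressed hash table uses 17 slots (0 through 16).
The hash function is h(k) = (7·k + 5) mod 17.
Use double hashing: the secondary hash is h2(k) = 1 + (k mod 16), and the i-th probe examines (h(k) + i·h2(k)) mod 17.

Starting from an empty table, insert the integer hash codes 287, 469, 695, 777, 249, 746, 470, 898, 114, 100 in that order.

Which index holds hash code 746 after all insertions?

2

287: h=8 → slot 8
469: h=7 → slot 7
695: h=8, h2=8, probe 8,16 → slot 16
777: h=4 → slot 4
249: h=14 → slot 14
746: h=8, h2=11, probe 8,2 → slot 2
470: h=14, h2=7, probe 14,4,11 → slot 11
898: h=1 → slot 1
114: h=4, h2=3, probe 4,7,10 → slot 10
100: h=8, h2=5, probe 8,13 → slot 13
Table: [., 898, 746, ., 777, ., ., 469, 287, ., 114, 470, ., 100, 249, ., 695]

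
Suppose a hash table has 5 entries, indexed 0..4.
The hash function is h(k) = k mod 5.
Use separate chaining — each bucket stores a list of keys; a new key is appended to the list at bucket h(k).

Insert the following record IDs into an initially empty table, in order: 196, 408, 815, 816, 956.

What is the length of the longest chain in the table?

3

Insert 196: h=1, bucket 1 empty -> new chain.
Insert 408: h=3, bucket 3 empty -> new chain.
Insert 815: h=0, bucket 0 empty -> new chain.
Insert 816: h=1, bucket 1 nonempty -> append to chain.
Insert 956: h=1, bucket 1 nonempty -> append to chain.
Final buckets:
0: 815
1: 196 -> 816 -> 956
2: _
3: 408
4: _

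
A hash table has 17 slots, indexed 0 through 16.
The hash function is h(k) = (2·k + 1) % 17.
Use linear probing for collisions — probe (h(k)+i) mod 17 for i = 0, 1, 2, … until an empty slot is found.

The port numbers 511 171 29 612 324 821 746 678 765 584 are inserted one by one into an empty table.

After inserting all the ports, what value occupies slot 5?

511: h=3 → slot 3
171: h=3, probe 3,4 → slot 4
29: h=8 → slot 8
612: h=1 → slot 1
324: h=3, probe 3,4,5 → slot 5
821: h=11 → slot 11
746: h=14 → slot 14
678: h=14, probe 14,15 → slot 15
765: h=1, probe 1,2 → slot 2
584: h=13 → slot 13
Table: [∅, 612, 765, 511, 171, 324, ∅, ∅, 29, ∅, ∅, 821, ∅, 584, 746, 678, ∅]

324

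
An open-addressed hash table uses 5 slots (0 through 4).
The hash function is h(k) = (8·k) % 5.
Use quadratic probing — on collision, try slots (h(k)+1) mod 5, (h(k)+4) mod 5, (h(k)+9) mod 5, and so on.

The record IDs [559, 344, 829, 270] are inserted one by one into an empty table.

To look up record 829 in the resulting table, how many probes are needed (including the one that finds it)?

559 hashes to 2; slot 2 is free → place at 2.
344 hashes to 2; 2 taken → place at 3.
829 hashes to 2; 2,3 taken → place at 1.
270 hashes to 0; slot 0 is free → place at 0.
Table: [270, 829, 559, 344, _]
Lookup 829: h=2, probe 2,3,1 → found at 1.

3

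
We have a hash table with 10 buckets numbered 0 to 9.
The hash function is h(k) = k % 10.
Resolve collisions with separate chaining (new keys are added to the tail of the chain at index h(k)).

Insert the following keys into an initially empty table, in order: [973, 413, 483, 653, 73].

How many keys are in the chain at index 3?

973 → bucket 3
413 → bucket 3 (collision)
483 → bucket 3 (collision)
653 → bucket 3 (collision)
73 → bucket 3 (collision)
Final buckets:
0: —
1: —
2: —
3: 973 -> 413 -> 483 -> 653 -> 73
4: —
5: —
6: —
7: —
8: —
9: —

5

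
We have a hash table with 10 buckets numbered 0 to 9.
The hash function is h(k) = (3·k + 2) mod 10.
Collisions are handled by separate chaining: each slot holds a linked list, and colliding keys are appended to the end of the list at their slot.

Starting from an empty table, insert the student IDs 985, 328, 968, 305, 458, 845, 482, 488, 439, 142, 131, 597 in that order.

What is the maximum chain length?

985 → bucket 7
328 → bucket 6
968 → bucket 6 (collision)
305 → bucket 7 (collision)
458 → bucket 6 (collision)
845 → bucket 7 (collision)
482 → bucket 8
488 → bucket 6 (collision)
439 → bucket 9
142 → bucket 8 (collision)
131 → bucket 5
597 → bucket 3
Final buckets:
0: —
1: —
2: —
3: 597
4: —
5: 131
6: 328 -> 968 -> 458 -> 488
7: 985 -> 305 -> 845
8: 482 -> 142
9: 439

4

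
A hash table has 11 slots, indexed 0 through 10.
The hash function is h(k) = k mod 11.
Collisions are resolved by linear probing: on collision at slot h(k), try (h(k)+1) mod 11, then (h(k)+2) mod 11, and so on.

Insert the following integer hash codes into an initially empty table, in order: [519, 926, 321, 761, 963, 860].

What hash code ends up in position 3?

926

Insert 519: h=2, slot 2 empty -> index 2.
Insert 926: h=2, slot 2 occupied -> index 3.
Insert 321: h=2, slots 2,3 occupied -> index 4.
Insert 761: h=2, slots 2,3,4 occupied -> index 5.
Insert 963: h=6, slot 6 empty -> index 6.
Insert 860: h=2, slots 2,3,4,5,6 occupied -> index 7.
Table: [., ., 519, 926, 321, 761, 963, 860, ., ., .]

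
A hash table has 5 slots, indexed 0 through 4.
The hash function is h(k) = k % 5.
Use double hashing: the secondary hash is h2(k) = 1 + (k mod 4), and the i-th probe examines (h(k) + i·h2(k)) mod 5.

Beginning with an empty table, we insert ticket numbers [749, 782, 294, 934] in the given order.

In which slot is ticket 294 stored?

749: h=4 -> slot 4
782: h=2 -> slot 2
294: h=4, h2=3, probe 4,2,0 -> slot 0
934: h=4, h2=3, probe 4,2,0,3 -> slot 3
Table: [294, -, 782, 934, 749]

0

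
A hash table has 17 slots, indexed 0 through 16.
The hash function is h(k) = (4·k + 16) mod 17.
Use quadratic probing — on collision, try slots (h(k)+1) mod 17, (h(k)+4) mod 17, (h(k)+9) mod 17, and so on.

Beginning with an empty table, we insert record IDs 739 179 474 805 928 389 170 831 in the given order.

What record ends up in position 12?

739 hashes to 14; slot 14 is free => place at 14.
179 hashes to 1; slot 1 is free => place at 1.
474 hashes to 8; slot 8 is free => place at 8.
805 hashes to 6; slot 6 is free => place at 6.
928 hashes to 5; slot 5 is free => place at 5.
389 hashes to 8; 8 taken => place at 9.
170 hashes to 16; slot 16 is free => place at 16.
831 hashes to 8; 8,9 taken => place at 12.
Table: [_, 179, _, _, _, 928, 805, _, 474, 389, _, _, 831, _, 739, _, 170]

831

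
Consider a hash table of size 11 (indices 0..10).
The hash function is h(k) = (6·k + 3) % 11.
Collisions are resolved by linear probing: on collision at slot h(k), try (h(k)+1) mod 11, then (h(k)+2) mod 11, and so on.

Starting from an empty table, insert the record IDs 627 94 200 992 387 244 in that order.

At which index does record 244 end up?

627 hashes to 3; slot 3 is free → place at 3.
94 hashes to 6; slot 6 is free → place at 6.
200 hashes to 4; slot 4 is free → place at 4.
992 hashes to 4; 4 taken → place at 5.
387 hashes to 4; 4,5,6 taken → place at 7.
244 hashes to 4; 4,5,6,7 taken → place at 8.
Table: [—, —, —, 627, 200, 992, 94, 387, 244, —, —]

8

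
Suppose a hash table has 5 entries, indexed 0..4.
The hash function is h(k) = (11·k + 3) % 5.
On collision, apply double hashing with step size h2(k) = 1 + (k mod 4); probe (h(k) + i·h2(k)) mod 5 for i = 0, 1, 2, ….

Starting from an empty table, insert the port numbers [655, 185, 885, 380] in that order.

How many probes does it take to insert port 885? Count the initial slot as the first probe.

3

655 hashes to 3; slot 3 is free → place at 3.
185 hashes to 3, h2=2; 3 taken → place at 0.
885 hashes to 3, h2=2; 3,0 taken → place at 2.
380 hashes to 3, h2=1; 3 taken → place at 4.
Table: [185, —, 885, 655, 380]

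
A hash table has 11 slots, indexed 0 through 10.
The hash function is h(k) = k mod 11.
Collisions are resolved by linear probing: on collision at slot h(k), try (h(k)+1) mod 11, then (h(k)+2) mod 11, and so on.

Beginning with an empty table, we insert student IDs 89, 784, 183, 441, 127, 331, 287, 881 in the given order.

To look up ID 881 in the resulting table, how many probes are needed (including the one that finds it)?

8

89: h=1 => slot 1
784: h=3 => slot 3
183: h=7 => slot 7
441: h=1, probe 1,2 => slot 2
127: h=6 => slot 6
331: h=1, probe 1,2,3,4 => slot 4
287: h=1, probe 1,2,3,4,5 => slot 5
881: h=1, probe 1,2,3,4,5,6,7,8 => slot 8
Table: [-, 89, 441, 784, 331, 287, 127, 183, 881, -, -]
Lookup 881: h=1, probe 1,2,3,4,5,6,7,8 → found at 8.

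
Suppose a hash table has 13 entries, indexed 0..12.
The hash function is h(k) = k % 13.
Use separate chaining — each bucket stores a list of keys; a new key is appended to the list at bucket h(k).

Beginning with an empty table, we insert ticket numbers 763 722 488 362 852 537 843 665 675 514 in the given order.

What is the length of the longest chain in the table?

763 -> bucket 9
722 -> bucket 7
488 -> bucket 7 (collision)
362 -> bucket 11
852 -> bucket 7 (collision)
537 -> bucket 4
843 -> bucket 11 (collision)
665 -> bucket 2
675 -> bucket 12
514 -> bucket 7 (collision)
Final buckets:
0: —
1: —
2: 665
3: —
4: 537
5: —
6: —
7: 722 -> 488 -> 852 -> 514
8: —
9: 763
10: —
11: 362 -> 843
12: 675

4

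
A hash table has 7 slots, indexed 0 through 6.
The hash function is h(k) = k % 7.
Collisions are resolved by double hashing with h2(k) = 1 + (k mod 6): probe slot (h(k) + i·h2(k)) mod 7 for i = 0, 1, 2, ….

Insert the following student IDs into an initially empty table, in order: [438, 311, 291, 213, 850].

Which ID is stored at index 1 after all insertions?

291

438 hashes to 4; slot 4 is free -> place at 4.
311 hashes to 3; slot 3 is free -> place at 3.
291 hashes to 4, h2=4; 4 taken -> place at 1.
213 hashes to 3, h2=4; 3 taken -> place at 0.
850 hashes to 3, h2=5; 3,1 taken -> place at 6.
Table: [213, 291, ., 311, 438, ., 850]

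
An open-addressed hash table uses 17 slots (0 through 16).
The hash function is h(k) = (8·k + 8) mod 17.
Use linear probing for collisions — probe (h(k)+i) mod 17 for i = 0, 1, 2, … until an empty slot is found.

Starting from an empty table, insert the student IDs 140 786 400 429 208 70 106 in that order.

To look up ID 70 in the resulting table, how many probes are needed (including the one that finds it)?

4

140: h=6 → slot 6
786: h=6, probe 6,7 → slot 7
400: h=12 → slot 12
429: h=6, probe 6,7,8 → slot 8
208: h=6, probe 6,7,8,9 → slot 9
70: h=7, probe 7,8,9,10 → slot 10
106: h=6, probe 6,7,8,9,10,11 → slot 11
Table: [∅, ∅, ∅, ∅, ∅, ∅, 140, 786, 429, 208, 70, 106, 400, ∅, ∅, ∅, ∅]
Lookup 70: h=7, probe 7,8,9,10 → found at 10.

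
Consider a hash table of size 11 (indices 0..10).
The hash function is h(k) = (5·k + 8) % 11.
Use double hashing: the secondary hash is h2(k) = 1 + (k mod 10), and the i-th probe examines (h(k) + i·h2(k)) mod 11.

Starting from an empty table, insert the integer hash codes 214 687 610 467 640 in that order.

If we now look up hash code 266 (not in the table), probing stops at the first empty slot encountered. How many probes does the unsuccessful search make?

2

214 hashes to 0; slot 0 is free → place at 0.
687 hashes to 0, h2=8; 0 taken → place at 8.
610 hashes to 0, h2=1; 0 taken → place at 1.
467 hashes to 0, h2=8; 0,8 taken → place at 5.
640 hashes to 7; slot 7 is free → place at 7.
Table: [214, 610, ∅, ∅, ∅, 467, ∅, 640, 687, ∅, ∅]
Lookup 266: h=7, h2=7, probe 7,3 → slot 3 empty, not found.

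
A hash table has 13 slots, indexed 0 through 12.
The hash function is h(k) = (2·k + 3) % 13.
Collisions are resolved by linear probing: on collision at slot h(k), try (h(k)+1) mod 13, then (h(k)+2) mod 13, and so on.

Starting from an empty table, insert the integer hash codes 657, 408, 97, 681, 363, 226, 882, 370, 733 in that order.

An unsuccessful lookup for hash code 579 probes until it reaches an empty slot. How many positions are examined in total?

5

657: h=4 => slot 4
408: h=0 => slot 0
97: h=2 => slot 2
681: h=0, probe 0,1 => slot 1
363: h=1, probe 1,2,3 => slot 3
226: h=0, probe 0,1,2,3,4,5 => slot 5
882: h=12 => slot 12
370: h=2, probe 2,3,4,5,6 => slot 6
733: h=0, probe 0,1,2,3,4,5,6,7 => slot 7
Table: [408, 681, 97, 363, 657, 226, 370, 733, -, -, -, -, 882]
Lookup 579: h=4, probe 4,5,6,7,8 → slot 8 empty, not found.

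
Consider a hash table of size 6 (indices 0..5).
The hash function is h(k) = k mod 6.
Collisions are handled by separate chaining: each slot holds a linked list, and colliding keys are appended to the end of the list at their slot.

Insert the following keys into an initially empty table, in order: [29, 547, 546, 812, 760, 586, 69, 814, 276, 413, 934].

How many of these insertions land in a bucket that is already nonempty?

5

29 → bucket 5
547 → bucket 1
546 → bucket 0
812 → bucket 2
760 → bucket 4
586 → bucket 4 (collision)
69 → bucket 3
814 → bucket 4 (collision)
276 → bucket 0 (collision)
413 → bucket 5 (collision)
934 → bucket 4 (collision)
Final buckets:
0: 546 -> 276
1: 547
2: 812
3: 69
4: 760 -> 586 -> 814 -> 934
5: 29 -> 413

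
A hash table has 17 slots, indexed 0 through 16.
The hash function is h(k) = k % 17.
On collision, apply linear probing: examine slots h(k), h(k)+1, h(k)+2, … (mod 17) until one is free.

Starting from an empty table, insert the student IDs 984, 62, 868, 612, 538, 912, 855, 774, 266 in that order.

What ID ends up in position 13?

984 hashes to 15; slot 15 is free → place at 15.
62 hashes to 11; slot 11 is free → place at 11.
868 hashes to 1; slot 1 is free → place at 1.
612 hashes to 0; slot 0 is free → place at 0.
538 hashes to 11; 11 taken → place at 12.
912 hashes to 11; 11,12 taken → place at 13.
855 hashes to 5; slot 5 is free → place at 5.
774 hashes to 9; slot 9 is free → place at 9.
266 hashes to 11; 11,12,13 taken → place at 14.
Table: [612, 868, -, -, -, 855, -, -, -, 774, -, 62, 538, 912, 266, 984, -]

912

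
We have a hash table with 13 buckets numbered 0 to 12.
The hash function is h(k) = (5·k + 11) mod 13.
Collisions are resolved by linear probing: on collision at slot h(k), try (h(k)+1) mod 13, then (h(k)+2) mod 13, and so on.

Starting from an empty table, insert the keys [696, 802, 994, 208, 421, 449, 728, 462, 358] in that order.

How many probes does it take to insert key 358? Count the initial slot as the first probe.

Insert 696: h=7, slot 7 empty => index 7.
Insert 802: h=4, slot 4 empty => index 4.
Insert 994: h=2, slot 2 empty => index 2.
Insert 208: h=11, slot 11 empty => index 11.
Insert 421: h=10, slot 10 empty => index 10.
Insert 449: h=7, slot 7 occupied => index 8.
Insert 728: h=11, slot 11 occupied => index 12.
Insert 462: h=7, slots 7,8 occupied => index 9.
Insert 358: h=7, slots 7,8,9,10,11,12 occupied => index 0.
Table: [358, ., 994, ., 802, ., ., 696, 449, 462, 421, 208, 728]

7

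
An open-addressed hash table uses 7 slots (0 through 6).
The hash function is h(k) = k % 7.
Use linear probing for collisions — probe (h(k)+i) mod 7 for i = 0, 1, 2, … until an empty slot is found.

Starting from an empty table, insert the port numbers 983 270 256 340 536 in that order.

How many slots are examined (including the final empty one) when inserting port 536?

4

983: h=3 -> slot 3
270: h=4 -> slot 4
256: h=4, probe 4,5 -> slot 5
340: h=4, probe 4,5,6 -> slot 6
536: h=4, probe 4,5,6,0 -> slot 0
Table: [536, ∅, ∅, 983, 270, 256, 340]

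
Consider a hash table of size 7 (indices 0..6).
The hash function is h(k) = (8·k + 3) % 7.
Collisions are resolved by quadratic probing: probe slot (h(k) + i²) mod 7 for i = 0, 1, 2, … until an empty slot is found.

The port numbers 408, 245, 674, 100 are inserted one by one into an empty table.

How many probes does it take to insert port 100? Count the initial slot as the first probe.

3

408 hashes to 5; slot 5 is free → place at 5.
245 hashes to 3; slot 3 is free → place at 3.
674 hashes to 5; 5 taken → place at 6.
100 hashes to 5; 5,6 taken → place at 2.
Table: [_, _, 100, 245, _, 408, 674]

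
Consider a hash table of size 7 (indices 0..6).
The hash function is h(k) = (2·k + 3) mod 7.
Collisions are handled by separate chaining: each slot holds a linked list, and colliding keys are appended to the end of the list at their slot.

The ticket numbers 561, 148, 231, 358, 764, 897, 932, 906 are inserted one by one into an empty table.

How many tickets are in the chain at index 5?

6

Insert 561: h=5, bucket 5 empty -> new chain.
Insert 148: h=5, bucket 5 nonempty -> append to chain.
Insert 231: h=3, bucket 3 empty -> new chain.
Insert 358: h=5, bucket 5 nonempty -> append to chain.
Insert 764: h=5, bucket 5 nonempty -> append to chain.
Insert 897: h=5, bucket 5 nonempty -> append to chain.
Insert 932: h=5, bucket 5 nonempty -> append to chain.
Insert 906: h=2, bucket 2 empty -> new chain.
Final buckets:
0: —
1: —
2: 906
3: 231
4: —
5: 561 -> 148 -> 358 -> 764 -> 897 -> 932
6: —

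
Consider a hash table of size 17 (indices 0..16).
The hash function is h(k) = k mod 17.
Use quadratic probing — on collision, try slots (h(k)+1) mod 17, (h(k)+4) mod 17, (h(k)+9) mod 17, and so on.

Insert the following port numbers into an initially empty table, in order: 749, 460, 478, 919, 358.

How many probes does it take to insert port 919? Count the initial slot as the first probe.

3

749 hashes to 1; slot 1 is free -> place at 1.
460 hashes to 1; 1 taken -> place at 2.
478 hashes to 2; 2 taken -> place at 3.
919 hashes to 1; 1,2 taken -> place at 5.
358 hashes to 1; 1,2,5 taken -> place at 10.
Table: [., 749, 460, 478, ., 919, ., ., ., ., 358, ., ., ., ., ., .]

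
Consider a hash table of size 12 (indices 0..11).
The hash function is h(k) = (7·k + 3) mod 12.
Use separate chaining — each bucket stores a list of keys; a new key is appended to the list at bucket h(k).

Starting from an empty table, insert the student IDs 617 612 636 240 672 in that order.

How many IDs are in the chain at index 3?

4

617 → bucket 2
612 → bucket 3
636 → bucket 3 (collision)
240 → bucket 3 (collision)
672 → bucket 3 (collision)
Final buckets:
0: —
1: —
2: 617
3: 612 -> 636 -> 240 -> 672
4: —
5: —
6: —
7: —
8: —
9: —
10: —
11: —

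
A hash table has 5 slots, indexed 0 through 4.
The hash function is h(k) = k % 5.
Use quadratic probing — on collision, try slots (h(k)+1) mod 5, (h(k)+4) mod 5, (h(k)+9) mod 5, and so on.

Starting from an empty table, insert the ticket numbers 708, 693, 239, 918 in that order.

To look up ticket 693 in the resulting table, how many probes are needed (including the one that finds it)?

708: h=3 => slot 3
693: h=3, probe 3,4 => slot 4
239: h=4, probe 4,0 => slot 0
918: h=3, probe 3,4,2 => slot 2
Table: [239, ∅, 918, 708, 693]
Lookup 693: h=3, probe 3,4 → found at 4.

2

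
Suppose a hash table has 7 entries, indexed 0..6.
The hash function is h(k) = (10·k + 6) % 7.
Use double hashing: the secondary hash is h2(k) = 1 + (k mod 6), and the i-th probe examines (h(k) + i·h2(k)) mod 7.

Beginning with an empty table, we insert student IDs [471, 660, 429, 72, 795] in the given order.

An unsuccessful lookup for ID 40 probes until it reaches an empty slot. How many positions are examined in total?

471: h=5 -> slot 5
660: h=5, h2=1, probe 5,6 -> slot 6
429: h=5, h2=4, probe 5,2 -> slot 2
72: h=5, h2=1, probe 5,6,0 -> slot 0
795: h=4 -> slot 4
Table: [72, -, 429, -, 795, 471, 660]
Lookup 40: h=0, h2=5, probe 0,5,3 → slot 3 empty, not found.

3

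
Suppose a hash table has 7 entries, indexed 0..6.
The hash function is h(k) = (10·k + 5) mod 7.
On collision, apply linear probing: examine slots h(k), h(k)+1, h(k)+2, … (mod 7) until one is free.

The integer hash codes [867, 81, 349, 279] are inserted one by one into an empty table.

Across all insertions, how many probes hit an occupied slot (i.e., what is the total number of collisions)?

5

867: h=2 -> slot 2
81: h=3 -> slot 3
349: h=2, probe 2,3,4 -> slot 4
279: h=2, probe 2,3,4,5 -> slot 5
Table: [., ., 867, 81, 349, 279, .]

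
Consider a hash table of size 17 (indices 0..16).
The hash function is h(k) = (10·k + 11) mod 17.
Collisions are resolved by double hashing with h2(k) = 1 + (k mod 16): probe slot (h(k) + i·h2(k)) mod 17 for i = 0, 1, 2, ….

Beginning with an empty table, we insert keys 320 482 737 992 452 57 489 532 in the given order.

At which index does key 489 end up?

Insert 320: h=15, slot 15 empty => index 15.
Insert 482: h=3, slot 3 empty => index 3.
Insert 737: h=3, h2=2, slot 3 occupied => index 5.
Insert 992: h=3, h2=1, slot 3 occupied => index 4.
Insert 452: h=9, slot 9 empty => index 9.
Insert 57: h=3, h2=10, slot 3 occupied => index 13.
Insert 489: h=5, h2=10, slots 5,15 occupied => index 8.
Insert 532: h=10, slot 10 empty => index 10.
Table: [—, —, —, 482, 992, 737, —, —, 489, 452, 532, —, —, 57, —, 320, —]

8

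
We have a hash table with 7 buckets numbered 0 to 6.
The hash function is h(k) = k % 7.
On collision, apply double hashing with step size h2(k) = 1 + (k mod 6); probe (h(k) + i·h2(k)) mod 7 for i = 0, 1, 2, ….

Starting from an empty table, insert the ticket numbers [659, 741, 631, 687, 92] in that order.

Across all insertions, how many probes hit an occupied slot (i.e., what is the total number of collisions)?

Insert 659: h=1, slot 1 empty → index 1.
Insert 741: h=6, slot 6 empty → index 6.
Insert 631: h=1, h2=2, slot 1 occupied → index 3.
Insert 687: h=1, h2=4, slot 1 occupied → index 5.
Insert 92: h=1, h2=3, slot 1 occupied → index 4.
Table: [-, 659, -, 631, 92, 687, 741]

3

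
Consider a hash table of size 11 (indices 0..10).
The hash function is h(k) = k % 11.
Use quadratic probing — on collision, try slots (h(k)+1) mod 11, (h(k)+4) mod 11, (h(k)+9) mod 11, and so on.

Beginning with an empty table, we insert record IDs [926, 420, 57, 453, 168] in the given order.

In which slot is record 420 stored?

926: h=2 => slot 2
420: h=2, probe 2,3 => slot 3
57: h=2, probe 2,3,6 => slot 6
453: h=2, probe 2,3,6,0 => slot 0
168: h=3, probe 3,4 => slot 4
Table: [453, —, 926, 420, 168, —, 57, —, —, —, —]

3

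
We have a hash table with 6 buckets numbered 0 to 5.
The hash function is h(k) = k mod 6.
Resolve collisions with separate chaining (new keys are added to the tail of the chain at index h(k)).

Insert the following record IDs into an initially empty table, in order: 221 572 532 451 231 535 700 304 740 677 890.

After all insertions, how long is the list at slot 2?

3

221 → bucket 5
572 → bucket 2
532 → bucket 4
451 → bucket 1
231 → bucket 3
535 → bucket 1 (collision)
700 → bucket 4 (collision)
304 → bucket 4 (collision)
740 → bucket 2 (collision)
677 → bucket 5 (collision)
890 → bucket 2 (collision)
Final buckets:
0: —
1: 451 -> 535
2: 572 -> 740 -> 890
3: 231
4: 532 -> 700 -> 304
5: 221 -> 677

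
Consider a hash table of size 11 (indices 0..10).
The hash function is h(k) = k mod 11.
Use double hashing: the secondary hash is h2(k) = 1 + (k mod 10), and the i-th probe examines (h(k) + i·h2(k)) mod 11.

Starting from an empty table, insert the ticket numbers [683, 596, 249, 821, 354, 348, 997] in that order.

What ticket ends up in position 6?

354

Insert 683: h=1, slot 1 empty -> index 1.
Insert 596: h=2, slot 2 empty -> index 2.
Insert 249: h=7, slot 7 empty -> index 7.
Insert 821: h=7, h2=2, slot 7 occupied -> index 9.
Insert 354: h=2, h2=5, slots 2,7,1 occupied -> index 6.
Insert 348: h=7, h2=9, slot 7 occupied -> index 5.
Insert 997: h=7, h2=8, slot 7 occupied -> index 4.
Table: [-, 683, 596, -, 997, 348, 354, 249, -, 821, -]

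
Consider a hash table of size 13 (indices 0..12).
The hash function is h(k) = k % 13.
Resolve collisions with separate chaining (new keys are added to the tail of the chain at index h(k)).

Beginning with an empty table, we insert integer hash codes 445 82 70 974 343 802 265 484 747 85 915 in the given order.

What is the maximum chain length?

Insert 445: h=3, bucket 3 empty → new chain.
Insert 82: h=4, bucket 4 empty → new chain.
Insert 70: h=5, bucket 5 empty → new chain.
Insert 974: h=12, bucket 12 empty → new chain.
Insert 343: h=5, bucket 5 nonempty → append to chain.
Insert 802: h=9, bucket 9 empty → new chain.
Insert 265: h=5, bucket 5 nonempty → append to chain.
Insert 484: h=3, bucket 3 nonempty → append to chain.
Insert 747: h=6, bucket 6 empty → new chain.
Insert 85: h=7, bucket 7 empty → new chain.
Insert 915: h=5, bucket 5 nonempty → append to chain.
Final buckets:
0: .
1: .
2: .
3: 445 -> 484
4: 82
5: 70 -> 343 -> 265 -> 915
6: 747
7: 85
8: .
9: 802
10: .
11: .
12: 974

4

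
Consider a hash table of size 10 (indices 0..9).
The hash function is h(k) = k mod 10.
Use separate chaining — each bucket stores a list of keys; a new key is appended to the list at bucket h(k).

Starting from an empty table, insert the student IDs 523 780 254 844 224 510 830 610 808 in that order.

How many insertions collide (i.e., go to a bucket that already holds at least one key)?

Insert 523: h=3, bucket 3 empty -> new chain.
Insert 780: h=0, bucket 0 empty -> new chain.
Insert 254: h=4, bucket 4 empty -> new chain.
Insert 844: h=4, bucket 4 nonempty -> append to chain.
Insert 224: h=4, bucket 4 nonempty -> append to chain.
Insert 510: h=0, bucket 0 nonempty -> append to chain.
Insert 830: h=0, bucket 0 nonempty -> append to chain.
Insert 610: h=0, bucket 0 nonempty -> append to chain.
Insert 808: h=8, bucket 8 empty -> new chain.
Final buckets:
0: 780 -> 510 -> 830 -> 610
1: .
2: .
3: 523
4: 254 -> 844 -> 224
5: .
6: .
7: .
8: 808
9: .

5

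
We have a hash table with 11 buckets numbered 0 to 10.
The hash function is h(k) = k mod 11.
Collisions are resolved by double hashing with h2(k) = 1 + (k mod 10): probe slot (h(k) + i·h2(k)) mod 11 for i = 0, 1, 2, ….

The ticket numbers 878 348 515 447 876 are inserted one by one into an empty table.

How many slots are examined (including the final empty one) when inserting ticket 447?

878 hashes to 9; slot 9 is free -> place at 9.
348 hashes to 7; slot 7 is free -> place at 7.
515 hashes to 9, h2=6; 9 taken -> place at 4.
447 hashes to 7, h2=8; 7,4 taken -> place at 1.
876 hashes to 7, h2=7; 7 taken -> place at 3.
Table: [—, 447, —, 876, 515, —, —, 348, —, 878, —]

3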